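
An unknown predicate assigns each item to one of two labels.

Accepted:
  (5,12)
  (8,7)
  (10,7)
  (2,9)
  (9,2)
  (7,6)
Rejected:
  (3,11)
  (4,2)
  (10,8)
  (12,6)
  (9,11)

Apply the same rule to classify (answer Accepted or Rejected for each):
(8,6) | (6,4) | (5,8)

Rejected, Rejected, Accepted

Every 'Accepted' example satisfies: sum is odd. None of the 'Rejected' examples do.
(8,6): 8+6 = 14, doesn't match → Rejected. (6,4): 6+4 = 10, doesn't match → Rejected. (5,8): 5+8 = 13, satisfies this → Accepted.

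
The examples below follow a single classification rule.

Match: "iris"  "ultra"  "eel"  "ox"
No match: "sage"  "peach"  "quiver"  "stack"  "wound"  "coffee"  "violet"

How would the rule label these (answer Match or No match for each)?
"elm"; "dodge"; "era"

Looking at the examples, the only property every 'Match' case has and every 'No match' case lacks is: starts with a vowel.
"elm" → starts with 'e' → Match.
"dodge" → starts with 'd' → No match.
"era" → starts with 'e' → Match.

Match, No match, Match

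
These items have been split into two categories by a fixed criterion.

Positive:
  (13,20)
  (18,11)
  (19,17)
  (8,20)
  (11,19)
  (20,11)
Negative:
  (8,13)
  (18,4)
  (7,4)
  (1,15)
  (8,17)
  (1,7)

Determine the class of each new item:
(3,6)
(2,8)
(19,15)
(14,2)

All 'Positive' examples share one property — sum ≥ 28 — and every 'Negative' example lacks it.
(3,6): Negative (3+6 = 9).
(2,8): Negative (2+8 = 10).
(19,15): Positive (19+15 = 34).
(14,2): Negative (14+2 = 16).

Negative, Negative, Positive, Negative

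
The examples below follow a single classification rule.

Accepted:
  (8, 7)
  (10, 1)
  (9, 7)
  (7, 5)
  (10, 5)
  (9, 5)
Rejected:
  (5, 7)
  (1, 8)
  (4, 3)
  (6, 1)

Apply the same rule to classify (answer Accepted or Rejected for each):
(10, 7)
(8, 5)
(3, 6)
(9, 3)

Accepted, Accepted, Rejected, Accepted

A rule that fits every label: first ≥ 7 — true of each 'Accepted' example, false of each 'Rejected' one.
(10, 7): first 10, matches → Accepted.
(8, 5): first 8, matches → Accepted.
(3, 6): first 3, does not satisfy this → Rejected.
(9, 3): first 9, matches → Accepted.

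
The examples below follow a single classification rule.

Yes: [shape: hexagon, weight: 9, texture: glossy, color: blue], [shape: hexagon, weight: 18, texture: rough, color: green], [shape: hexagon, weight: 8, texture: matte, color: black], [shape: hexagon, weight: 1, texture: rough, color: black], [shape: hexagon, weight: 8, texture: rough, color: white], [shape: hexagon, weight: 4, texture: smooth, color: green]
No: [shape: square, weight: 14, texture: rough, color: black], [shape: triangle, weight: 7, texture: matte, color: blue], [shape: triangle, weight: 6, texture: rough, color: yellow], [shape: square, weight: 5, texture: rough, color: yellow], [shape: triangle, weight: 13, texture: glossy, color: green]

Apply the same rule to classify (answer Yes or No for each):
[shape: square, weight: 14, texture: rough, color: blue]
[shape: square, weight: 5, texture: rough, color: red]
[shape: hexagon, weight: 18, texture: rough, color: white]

The common property of the 'Yes' items is: shape is hexagon. No 'No' item has it.

No, No, Yes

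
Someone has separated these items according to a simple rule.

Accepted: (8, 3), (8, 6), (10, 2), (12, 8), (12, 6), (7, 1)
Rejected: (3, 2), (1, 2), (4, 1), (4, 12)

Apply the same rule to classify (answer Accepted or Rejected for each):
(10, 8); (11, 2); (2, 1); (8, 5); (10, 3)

A rule that fits every label: first ≥ 6 — true of each 'Accepted' example, false of each 'Rejected' one.

Accepted, Accepted, Rejected, Accepted, Accepted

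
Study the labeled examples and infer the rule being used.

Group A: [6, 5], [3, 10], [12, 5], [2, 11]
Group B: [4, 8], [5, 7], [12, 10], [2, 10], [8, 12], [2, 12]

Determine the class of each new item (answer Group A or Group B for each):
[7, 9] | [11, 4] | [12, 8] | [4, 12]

Group B, Group A, Group B, Group B

Checking candidate rules against both groups, what survives is: sum is odd.
[7, 9]: 7+9 = 16, doesn't qualify → Group B. [11, 4]: 11+4 = 15, meets the rule → Group A. [12, 8]: 12+8 = 20, doesn't qualify → Group B. [4, 12]: 4+12 = 16, doesn't qualify → Group B.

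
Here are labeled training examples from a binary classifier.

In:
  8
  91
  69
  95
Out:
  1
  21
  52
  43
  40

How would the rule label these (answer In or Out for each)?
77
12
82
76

In, Out, In, In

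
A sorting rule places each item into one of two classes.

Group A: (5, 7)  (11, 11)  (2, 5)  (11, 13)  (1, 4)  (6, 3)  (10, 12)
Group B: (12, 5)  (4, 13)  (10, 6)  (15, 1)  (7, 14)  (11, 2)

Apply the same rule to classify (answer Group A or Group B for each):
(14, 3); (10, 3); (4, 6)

One predicate separates the groups cleanly: |first − second| ≤ 3.
Group B: (14, 3), since |14−3| = 11. Group B: (10, 3), since |10−3| = 7. Group A: (4, 6), since |4−6| = 2.

Group B, Group B, Group A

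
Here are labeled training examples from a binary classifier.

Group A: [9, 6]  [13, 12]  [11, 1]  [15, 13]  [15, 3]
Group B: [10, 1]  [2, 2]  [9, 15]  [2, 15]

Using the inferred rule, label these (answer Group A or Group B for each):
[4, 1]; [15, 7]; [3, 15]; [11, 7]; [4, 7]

The classifier is using: first > second AND first is odd.
[4, 1]: 4 > 1, first 4, does not satisfy this → Group B. [15, 7]: 15 > 7, first 15, has this property → Group A. [3, 15]: 3 < 15, first 3, does not satisfy this → Group B. [11, 7]: 11 > 7, first 11, has this property → Group A. [4, 7]: 4 < 7, first 4, does not satisfy this → Group B.

Group B, Group A, Group B, Group A, Group B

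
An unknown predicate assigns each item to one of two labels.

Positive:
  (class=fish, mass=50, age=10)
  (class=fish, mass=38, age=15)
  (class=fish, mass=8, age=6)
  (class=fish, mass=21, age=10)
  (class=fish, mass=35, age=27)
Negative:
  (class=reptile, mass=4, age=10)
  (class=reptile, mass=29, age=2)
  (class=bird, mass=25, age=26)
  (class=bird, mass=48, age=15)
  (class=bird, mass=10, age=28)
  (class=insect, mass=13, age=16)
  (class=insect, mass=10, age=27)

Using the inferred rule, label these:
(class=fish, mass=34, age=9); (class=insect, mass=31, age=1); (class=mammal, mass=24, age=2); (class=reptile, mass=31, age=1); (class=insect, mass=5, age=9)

Positive, Negative, Negative, Negative, Negative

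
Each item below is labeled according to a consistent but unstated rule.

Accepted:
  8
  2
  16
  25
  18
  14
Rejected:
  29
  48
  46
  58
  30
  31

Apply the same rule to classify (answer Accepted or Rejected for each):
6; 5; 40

Accepted, Accepted, Rejected

The pattern is that an item is 'Accepted' exactly when: at most 25.
6: 6 ≤ 25, satisfies this → Accepted. 5: 5 ≤ 25, satisfies this → Accepted. 40: 40 > 25, fails the rule → Rejected.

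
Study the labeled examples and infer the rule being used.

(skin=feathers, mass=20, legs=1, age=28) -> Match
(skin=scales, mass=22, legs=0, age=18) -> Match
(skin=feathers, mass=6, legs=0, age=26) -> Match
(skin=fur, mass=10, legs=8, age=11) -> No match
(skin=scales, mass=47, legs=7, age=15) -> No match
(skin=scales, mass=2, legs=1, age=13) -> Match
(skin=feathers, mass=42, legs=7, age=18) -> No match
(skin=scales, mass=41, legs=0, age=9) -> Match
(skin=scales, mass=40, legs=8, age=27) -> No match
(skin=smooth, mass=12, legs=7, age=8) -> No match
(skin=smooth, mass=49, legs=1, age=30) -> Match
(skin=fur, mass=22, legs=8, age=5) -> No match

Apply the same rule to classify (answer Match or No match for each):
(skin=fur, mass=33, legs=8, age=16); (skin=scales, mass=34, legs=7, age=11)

A rule that fits every label: legs ≤ 1 — true of each 'Match' example, false of each 'No match' one.
(skin=fur, mass=33, legs=8, age=16) — legs = 8, hence No match. (skin=scales, mass=34, legs=7, age=11) — legs = 7, hence No match.

No match, No match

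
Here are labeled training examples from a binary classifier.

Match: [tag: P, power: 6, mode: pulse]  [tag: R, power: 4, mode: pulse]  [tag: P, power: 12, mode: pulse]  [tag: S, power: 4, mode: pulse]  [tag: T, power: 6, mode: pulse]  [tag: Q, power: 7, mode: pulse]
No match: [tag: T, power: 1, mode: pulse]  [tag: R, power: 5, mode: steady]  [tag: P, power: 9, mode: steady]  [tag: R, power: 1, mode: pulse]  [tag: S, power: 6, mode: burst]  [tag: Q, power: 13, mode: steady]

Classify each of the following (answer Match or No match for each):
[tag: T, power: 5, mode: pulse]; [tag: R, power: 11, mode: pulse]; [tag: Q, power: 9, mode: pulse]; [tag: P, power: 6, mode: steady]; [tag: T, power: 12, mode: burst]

Match, Match, Match, No match, No match

The distinguishing property — mode is pulse AND power ≥ 4 — holds for all the 'Match' cases and none of the 'No match' cases.
[tag: T, power: 5, mode: pulse]: mode is pulse, power = 5, has this property → Match.
[tag: R, power: 11, mode: pulse]: mode is pulse, power = 11, has this property → Match.
[tag: Q, power: 9, mode: pulse]: mode is pulse, power = 9, has this property → Match.
[tag: P, power: 6, mode: steady]: mode is steady, power = 6, doesn't match → No match.
[tag: T, power: 12, mode: burst]: mode is burst, power = 12, doesn't match → No match.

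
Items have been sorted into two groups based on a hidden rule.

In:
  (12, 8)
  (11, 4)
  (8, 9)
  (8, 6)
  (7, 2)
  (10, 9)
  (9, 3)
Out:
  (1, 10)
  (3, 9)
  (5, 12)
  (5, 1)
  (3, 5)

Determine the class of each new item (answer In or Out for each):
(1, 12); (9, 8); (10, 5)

'In' ⟺ first ≥ 6.

Out, In, In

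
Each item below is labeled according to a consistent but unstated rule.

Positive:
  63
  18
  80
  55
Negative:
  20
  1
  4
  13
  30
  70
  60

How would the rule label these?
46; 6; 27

The distinguishing property — digit sum ≥ 8 — holds for all the 'Positive' cases and none of the 'Negative' cases.

Positive, Negative, Positive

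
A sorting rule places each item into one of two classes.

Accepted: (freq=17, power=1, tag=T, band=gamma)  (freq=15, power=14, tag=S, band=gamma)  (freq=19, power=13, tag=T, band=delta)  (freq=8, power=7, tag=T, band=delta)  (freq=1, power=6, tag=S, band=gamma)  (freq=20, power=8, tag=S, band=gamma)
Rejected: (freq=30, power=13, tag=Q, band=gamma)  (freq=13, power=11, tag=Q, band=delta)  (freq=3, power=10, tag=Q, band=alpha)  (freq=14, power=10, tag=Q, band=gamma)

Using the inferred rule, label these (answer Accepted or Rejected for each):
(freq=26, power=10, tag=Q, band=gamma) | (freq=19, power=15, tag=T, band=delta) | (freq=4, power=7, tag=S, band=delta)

The rule appears to be: tag is not Q.
(freq=26, power=10, tag=Q, band=gamma): tag is Q — lacks this property, so Rejected. (freq=19, power=15, tag=T, band=delta): tag is T — passes, so Accepted. (freq=4, power=7, tag=S, band=delta): tag is S — passes, so Accepted.

Rejected, Accepted, Accepted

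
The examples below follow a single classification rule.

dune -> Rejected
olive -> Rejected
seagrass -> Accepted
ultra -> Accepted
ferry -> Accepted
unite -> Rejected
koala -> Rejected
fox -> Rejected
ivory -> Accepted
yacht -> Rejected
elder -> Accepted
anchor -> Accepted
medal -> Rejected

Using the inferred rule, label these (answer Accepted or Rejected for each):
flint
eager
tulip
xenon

Rejected, Accepted, Rejected, Rejected

One predicate separates the groups cleanly: contains 'r'.
flint — no 'r', hence Rejected. eager — has 'r', hence Accepted. tulip — no 'r', hence Rejected. xenon — no 'r', hence Rejected.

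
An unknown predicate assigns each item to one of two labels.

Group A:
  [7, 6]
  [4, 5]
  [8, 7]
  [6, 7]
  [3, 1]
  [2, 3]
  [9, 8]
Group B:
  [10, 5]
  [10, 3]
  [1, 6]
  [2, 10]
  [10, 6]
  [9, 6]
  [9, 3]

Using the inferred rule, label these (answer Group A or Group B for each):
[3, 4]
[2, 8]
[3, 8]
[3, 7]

The classifier is using: |first − second| ≤ 2.
[3, 4]: |3−4| = 1 — passes, so Group A. [2, 8]: |2−8| = 6 — does not satisfy this, so Group B. [3, 8]: |3−8| = 5 — does not satisfy this, so Group B. [3, 7]: |3−7| = 4 — does not satisfy this, so Group B.

Group A, Group B, Group B, Group B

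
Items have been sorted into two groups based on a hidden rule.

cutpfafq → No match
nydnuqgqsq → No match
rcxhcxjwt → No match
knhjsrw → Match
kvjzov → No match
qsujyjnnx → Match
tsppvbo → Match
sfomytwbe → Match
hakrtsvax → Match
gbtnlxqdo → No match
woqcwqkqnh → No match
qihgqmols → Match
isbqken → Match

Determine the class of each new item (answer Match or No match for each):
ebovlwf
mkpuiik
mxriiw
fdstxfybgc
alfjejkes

No match, No match, No match, No match, Match

The common property of the 'Match' items is: odd length AND contains 's'. No 'No match' item has it.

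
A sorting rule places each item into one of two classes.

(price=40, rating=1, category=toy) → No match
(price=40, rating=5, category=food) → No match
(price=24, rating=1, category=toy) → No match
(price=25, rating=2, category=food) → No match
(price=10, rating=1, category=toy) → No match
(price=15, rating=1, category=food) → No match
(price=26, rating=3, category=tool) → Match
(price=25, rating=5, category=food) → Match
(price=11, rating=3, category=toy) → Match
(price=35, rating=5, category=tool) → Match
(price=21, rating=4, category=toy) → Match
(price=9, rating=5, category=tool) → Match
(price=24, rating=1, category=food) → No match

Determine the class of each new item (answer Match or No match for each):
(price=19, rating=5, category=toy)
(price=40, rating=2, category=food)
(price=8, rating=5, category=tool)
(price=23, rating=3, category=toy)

Match, No match, Match, Match

Every 'Match' example satisfies: price ≤ 35 AND rating ≥ 3. None of the 'No match' examples do.
Match: (price=19, rating=5, category=toy), since price = 19, rating = 5.
No match: (price=40, rating=2, category=food), since price = 40, rating = 2.
Match: (price=8, rating=5, category=tool), since price = 8, rating = 5.
Match: (price=23, rating=3, category=toy), since price = 23, rating = 3.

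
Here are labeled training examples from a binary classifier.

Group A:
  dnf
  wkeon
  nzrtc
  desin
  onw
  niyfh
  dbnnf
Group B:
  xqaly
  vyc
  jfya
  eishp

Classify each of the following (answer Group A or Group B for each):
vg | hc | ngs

Group B, Group B, Group A

Comparing the two groups points to one rule — contains 'n'.
vg: no 'n' — does not pass, so Group B. hc: no 'n' — does not pass, so Group B. ngs: has 'n' — meets the rule, so Group A.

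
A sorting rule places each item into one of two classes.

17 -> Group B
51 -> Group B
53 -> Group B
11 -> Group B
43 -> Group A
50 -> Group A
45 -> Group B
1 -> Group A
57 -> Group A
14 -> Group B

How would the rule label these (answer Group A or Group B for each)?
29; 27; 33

Comparing the two groups points to one rule — ≡ 1 (mod 7).

Group A, Group B, Group B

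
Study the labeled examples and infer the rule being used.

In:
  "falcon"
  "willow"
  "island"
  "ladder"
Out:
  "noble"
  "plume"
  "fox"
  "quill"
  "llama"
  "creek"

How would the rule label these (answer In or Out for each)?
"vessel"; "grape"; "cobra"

A rule that fits every label: even length — true of each 'In' example, false of each 'Out' one.
"vessel": length 6, checks out → In. "grape": length 5, does not pass → Out. "cobra": length 5, does not pass → Out.

In, Out, Out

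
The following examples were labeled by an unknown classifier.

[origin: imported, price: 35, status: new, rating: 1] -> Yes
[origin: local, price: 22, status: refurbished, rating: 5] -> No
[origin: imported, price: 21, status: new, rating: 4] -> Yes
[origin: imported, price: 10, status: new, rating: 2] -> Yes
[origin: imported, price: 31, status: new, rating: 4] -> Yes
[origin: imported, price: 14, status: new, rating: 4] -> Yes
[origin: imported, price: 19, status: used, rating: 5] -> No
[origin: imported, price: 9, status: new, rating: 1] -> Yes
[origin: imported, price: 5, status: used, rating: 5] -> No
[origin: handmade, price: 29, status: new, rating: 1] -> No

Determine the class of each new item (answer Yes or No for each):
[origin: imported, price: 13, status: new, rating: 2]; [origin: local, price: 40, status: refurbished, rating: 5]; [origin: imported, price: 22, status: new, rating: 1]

Yes, No, Yes

The rule appears to be: origin is imported AND status is new.
[origin: imported, price: 13, status: new, rating: 2]: Yes (origin is imported, status is new).
[origin: local, price: 40, status: refurbished, rating: 5]: No (origin is local, status is refurbished).
[origin: imported, price: 22, status: new, rating: 1]: Yes (origin is imported, status is new).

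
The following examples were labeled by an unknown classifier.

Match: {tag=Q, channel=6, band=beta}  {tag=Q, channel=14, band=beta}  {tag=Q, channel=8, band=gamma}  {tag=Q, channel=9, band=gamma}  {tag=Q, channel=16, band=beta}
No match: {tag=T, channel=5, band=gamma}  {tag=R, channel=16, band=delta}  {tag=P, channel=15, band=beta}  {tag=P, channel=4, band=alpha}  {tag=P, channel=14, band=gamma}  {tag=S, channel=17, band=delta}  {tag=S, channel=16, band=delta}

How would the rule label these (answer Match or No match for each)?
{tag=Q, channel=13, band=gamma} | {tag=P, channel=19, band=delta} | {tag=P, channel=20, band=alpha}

Rule: tag is Q. This holds for each 'Match' example and fails for each 'No match' one.
{tag=Q, channel=13, band=gamma} — tag is Q, hence Match.
{tag=P, channel=19, band=delta} — tag is P, hence No match.
{tag=P, channel=20, band=alpha} — tag is P, hence No match.

Match, No match, No match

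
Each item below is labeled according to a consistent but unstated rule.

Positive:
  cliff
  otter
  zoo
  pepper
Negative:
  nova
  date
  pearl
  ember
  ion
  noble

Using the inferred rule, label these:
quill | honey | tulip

Positive, Negative, Negative

The pattern is that an item is 'Positive' exactly when: has a double letter.
quill — 'll' doubled, hence Positive.
honey — no doubled letter, hence Negative.
tulip — no doubled letter, hence Negative.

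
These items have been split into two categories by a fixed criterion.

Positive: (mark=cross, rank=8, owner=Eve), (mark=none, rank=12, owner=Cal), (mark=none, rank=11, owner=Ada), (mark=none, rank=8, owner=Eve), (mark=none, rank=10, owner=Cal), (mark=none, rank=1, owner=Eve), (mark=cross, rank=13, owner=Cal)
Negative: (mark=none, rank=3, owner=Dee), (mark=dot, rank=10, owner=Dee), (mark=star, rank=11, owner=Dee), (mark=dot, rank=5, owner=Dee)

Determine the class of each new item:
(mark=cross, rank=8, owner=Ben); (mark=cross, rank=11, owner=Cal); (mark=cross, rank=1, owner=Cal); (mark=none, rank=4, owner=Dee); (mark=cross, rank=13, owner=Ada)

Positive, Positive, Positive, Negative, Positive

The classifier is using: owner is not Dee.
(mark=cross, rank=8, owner=Ben): Positive (owner is Ben). (mark=cross, rank=11, owner=Cal): Positive (owner is Cal). (mark=cross, rank=1, owner=Cal): Positive (owner is Cal). (mark=none, rank=4, owner=Dee): Negative (owner is Dee). (mark=cross, rank=13, owner=Ada): Positive (owner is Ada).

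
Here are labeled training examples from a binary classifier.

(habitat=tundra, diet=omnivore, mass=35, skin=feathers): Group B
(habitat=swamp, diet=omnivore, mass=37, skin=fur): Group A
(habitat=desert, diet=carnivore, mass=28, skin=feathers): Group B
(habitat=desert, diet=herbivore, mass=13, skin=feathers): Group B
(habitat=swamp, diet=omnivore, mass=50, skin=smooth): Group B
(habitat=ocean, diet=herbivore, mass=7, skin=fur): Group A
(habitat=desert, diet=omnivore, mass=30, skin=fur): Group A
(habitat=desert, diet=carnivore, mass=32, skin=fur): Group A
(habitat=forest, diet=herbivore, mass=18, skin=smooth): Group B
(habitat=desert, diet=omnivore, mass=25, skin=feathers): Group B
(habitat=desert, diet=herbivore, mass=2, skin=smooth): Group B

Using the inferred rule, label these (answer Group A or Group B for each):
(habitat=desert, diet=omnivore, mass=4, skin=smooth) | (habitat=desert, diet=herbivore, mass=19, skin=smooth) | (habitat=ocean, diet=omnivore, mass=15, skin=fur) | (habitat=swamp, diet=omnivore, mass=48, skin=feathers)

Comparing the two groups points to one rule — skin is fur.
(habitat=desert, diet=omnivore, mass=4, skin=smooth) — skin is smooth, hence Group B.
(habitat=desert, diet=herbivore, mass=19, skin=smooth) — skin is smooth, hence Group B.
(habitat=ocean, diet=omnivore, mass=15, skin=fur) — skin is fur, hence Group A.
(habitat=swamp, diet=omnivore, mass=48, skin=feathers) — skin is feathers, hence Group B.

Group B, Group B, Group A, Group B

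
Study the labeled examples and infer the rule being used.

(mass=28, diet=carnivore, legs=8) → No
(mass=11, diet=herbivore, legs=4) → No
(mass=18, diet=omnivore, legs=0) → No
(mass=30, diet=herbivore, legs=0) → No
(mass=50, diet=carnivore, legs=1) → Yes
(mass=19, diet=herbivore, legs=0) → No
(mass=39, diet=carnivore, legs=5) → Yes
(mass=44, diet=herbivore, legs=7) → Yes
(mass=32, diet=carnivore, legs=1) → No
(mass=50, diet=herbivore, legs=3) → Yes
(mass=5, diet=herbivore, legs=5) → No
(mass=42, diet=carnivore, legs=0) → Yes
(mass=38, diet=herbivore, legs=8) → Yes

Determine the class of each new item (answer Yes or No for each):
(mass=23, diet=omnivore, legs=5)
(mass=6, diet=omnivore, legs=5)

The pattern is that an item is 'Yes' exactly when: mass ≥ 38.
(mass=23, diet=omnivore, legs=5): mass = 23 — does not fit, so No. (mass=6, diet=omnivore, legs=5): mass = 6 — does not fit, so No.

No, No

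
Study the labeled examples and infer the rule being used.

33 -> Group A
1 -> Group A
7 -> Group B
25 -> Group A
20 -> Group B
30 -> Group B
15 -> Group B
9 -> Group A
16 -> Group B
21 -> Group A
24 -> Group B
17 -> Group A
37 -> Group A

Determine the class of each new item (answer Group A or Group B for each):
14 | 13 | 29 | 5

All 'Group A' examples share one property — ≡ 1 (mod 4) — and every 'Group B' example lacks it.
14: 14 mod 4 = 2 — doesn't match, so Group B. 13: 13 mod 4 = 1 — qualifies, so Group A. 29: 29 mod 4 = 1 — qualifies, so Group A. 5: 5 mod 4 = 1 — qualifies, so Group A.

Group B, Group A, Group A, Group A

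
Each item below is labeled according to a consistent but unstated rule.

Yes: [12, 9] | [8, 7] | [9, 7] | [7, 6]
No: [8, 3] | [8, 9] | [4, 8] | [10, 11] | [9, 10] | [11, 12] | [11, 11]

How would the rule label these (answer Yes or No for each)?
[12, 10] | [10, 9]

Yes, Yes

The simplest hypothesis consistent with all the labels is: first > second AND sum ≥ 12.
[12, 10] — 12 > 10, 12+10 = 22, hence Yes.
[10, 9] — 10 > 9, 10+9 = 19, hence Yes.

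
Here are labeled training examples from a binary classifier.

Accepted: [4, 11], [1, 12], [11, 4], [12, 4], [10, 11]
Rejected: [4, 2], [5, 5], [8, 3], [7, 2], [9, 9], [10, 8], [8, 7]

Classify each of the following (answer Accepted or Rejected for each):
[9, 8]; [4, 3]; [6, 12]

One predicate separates the groups cleanly: max ≥ 11.
[9, 8]: max 9, does not fit → Rejected. [4, 3]: max 4, does not fit → Rejected. [6, 12]: max 12, meets the rule → Accepted.

Rejected, Rejected, Accepted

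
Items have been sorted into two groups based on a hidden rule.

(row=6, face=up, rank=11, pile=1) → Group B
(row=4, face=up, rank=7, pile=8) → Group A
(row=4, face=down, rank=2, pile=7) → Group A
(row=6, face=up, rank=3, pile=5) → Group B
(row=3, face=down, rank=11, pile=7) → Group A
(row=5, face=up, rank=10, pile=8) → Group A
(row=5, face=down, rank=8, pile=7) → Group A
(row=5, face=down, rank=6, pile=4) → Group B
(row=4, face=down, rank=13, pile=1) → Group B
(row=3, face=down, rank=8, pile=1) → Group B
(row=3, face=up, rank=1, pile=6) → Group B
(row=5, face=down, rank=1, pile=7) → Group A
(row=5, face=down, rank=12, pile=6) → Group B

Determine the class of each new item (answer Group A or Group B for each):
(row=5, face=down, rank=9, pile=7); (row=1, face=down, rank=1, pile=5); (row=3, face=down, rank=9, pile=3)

Group A, Group B, Group B

The distinguishing property — pile ≥ 7 — holds for all the 'Group A' cases and none of the 'Group B' cases.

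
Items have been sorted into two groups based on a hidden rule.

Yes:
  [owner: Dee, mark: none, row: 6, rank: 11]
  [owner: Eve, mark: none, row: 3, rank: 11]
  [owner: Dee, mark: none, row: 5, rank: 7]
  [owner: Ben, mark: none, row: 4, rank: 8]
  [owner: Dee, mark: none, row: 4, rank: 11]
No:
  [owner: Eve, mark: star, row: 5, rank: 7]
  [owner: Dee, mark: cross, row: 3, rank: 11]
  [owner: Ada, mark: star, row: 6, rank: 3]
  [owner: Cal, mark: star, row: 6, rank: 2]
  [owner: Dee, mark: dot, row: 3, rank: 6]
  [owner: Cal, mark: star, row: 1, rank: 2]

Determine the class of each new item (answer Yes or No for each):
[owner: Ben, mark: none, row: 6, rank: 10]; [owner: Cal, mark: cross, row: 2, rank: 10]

Yes, No

Checking candidate rules against both groups, what survives is: mark is none.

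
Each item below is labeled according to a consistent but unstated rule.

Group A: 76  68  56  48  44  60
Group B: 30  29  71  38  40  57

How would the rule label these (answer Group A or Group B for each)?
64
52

Group A, Group A

The pattern is that an item is 'Group A' exactly when: even AND at least 44.
64 → 64 is even, 64 ≥ 44 → Group A.
52 → 52 is even, 52 ≥ 44 → Group A.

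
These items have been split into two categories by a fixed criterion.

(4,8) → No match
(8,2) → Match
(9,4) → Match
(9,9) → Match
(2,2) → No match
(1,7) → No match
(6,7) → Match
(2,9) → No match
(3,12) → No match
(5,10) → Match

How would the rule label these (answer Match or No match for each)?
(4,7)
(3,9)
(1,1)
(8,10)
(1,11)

Rule: first ≥ 5. This holds for each 'Match' example and fails for each 'No match' one.
No match: (4,7), since first 4.
No match: (3,9), since first 3.
No match: (1,1), since first 1.
Match: (8,10), since first 8.
No match: (1,11), since first 1.

No match, No match, No match, Match, No match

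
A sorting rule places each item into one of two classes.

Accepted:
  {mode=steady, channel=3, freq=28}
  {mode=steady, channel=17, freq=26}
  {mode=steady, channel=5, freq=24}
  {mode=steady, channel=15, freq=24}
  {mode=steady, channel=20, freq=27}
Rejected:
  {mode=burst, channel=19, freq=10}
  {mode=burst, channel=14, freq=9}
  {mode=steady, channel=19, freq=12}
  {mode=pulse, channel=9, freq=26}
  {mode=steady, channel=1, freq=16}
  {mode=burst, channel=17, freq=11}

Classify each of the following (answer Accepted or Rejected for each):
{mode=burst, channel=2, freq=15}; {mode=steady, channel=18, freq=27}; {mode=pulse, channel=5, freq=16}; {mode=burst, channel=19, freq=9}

A rule that fits every label: mode is steady AND freq ≥ 24 — true of each 'Accepted' example, false of each 'Rejected' one.

Rejected, Accepted, Rejected, Rejected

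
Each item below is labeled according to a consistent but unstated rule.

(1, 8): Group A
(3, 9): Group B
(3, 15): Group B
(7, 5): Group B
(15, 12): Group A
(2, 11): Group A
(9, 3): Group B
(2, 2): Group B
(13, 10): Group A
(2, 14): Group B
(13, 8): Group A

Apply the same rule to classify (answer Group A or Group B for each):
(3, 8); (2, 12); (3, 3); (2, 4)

'Group A' ⟺ sum is odd.

Group A, Group B, Group B, Group B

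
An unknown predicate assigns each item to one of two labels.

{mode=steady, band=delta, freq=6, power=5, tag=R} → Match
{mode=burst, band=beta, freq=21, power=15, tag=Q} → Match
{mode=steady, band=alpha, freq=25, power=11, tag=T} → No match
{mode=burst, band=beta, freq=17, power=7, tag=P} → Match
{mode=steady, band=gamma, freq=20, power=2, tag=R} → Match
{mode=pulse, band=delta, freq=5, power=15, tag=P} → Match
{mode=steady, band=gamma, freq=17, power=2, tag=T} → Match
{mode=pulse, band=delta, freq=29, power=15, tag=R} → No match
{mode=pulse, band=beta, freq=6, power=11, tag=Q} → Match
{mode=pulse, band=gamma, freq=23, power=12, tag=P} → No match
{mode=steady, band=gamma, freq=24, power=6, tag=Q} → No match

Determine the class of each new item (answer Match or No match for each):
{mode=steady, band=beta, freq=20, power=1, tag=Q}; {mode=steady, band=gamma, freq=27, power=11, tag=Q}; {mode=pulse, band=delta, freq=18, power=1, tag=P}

Rule: freq ≤ 21. This holds for each 'Match' example and fails for each 'No match' one.

Match, No match, Match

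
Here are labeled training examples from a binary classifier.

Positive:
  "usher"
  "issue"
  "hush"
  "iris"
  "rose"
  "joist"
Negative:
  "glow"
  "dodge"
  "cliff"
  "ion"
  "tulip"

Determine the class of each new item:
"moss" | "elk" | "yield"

Positive, Negative, Negative

Rule: contains 's'. This holds for each 'Positive' example and fails for each 'Negative' one.
"moss": has 's' — passes, so Positive.
"elk": no 's' — does not fit, so Negative.
"yield": no 's' — does not fit, so Negative.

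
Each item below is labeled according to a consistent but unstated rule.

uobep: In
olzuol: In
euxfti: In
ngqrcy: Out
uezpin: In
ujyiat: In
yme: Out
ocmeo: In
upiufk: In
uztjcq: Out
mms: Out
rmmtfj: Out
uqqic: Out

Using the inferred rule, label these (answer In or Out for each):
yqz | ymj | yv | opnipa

'In' ⟺ has ≥ 3 vowels.
yqz: Out (0 vowels).
ymj: Out (0 vowels).
yv: Out (0 vowels).
opnipa: In (3 vowels).

Out, Out, Out, In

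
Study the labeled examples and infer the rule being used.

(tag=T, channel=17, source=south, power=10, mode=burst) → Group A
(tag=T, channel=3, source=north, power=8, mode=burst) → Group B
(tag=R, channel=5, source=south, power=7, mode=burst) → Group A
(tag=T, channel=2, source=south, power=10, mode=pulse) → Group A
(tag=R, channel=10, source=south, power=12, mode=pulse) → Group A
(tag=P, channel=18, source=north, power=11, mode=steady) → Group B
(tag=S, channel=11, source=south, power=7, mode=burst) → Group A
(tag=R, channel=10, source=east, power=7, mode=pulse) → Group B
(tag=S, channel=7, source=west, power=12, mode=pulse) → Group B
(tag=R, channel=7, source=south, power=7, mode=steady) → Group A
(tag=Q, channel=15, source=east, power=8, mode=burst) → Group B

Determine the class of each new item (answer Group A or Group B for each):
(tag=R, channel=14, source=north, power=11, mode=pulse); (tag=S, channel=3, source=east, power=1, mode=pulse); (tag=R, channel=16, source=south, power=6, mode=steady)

The common property of the 'Group A' items is: source is south. No 'Group B' item has it.

Group B, Group B, Group A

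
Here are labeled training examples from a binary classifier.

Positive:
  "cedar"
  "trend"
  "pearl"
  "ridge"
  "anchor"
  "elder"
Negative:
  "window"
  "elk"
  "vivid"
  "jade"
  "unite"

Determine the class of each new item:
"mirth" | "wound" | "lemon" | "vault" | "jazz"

Positive, Negative, Negative, Negative, Negative

One predicate separates the groups cleanly: contains 'r'.
Positive: "mirth", since has 'r'. Negative: "wound", since no 'r'. Negative: "lemon", since no 'r'. Negative: "vault", since no 'r'. Negative: "jazz", since no 'r'.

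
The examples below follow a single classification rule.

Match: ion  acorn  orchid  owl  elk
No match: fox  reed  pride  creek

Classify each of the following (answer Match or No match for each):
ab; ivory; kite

Match, Match, No match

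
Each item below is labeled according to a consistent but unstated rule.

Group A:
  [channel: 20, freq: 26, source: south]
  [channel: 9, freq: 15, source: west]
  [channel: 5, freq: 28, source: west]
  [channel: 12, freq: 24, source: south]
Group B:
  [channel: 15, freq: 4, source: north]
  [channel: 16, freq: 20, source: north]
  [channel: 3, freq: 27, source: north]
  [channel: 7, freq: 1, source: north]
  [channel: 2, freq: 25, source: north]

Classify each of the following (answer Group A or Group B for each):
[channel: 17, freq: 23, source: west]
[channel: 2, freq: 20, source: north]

Group A, Group B

Looking at the examples, the only property every 'Group A' case has and every 'Group B' case lacks is: source is not north.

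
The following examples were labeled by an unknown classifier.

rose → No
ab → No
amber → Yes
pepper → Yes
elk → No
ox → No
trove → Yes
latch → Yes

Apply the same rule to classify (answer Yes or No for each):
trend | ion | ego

Yes, No, No

'Yes' ⟺ length ≥ 5.
Yes: trend, since length 5.
No: ion, since length 3.
No: ego, since length 3.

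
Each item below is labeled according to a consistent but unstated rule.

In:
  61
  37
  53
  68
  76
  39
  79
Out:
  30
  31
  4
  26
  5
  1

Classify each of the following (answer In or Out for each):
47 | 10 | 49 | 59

In, Out, In, In

The common property of the 'In' items is: at least 37. No 'Out' item has it.
47: 47 ≥ 37, has this property → In.
10: 10 < 37, does not pass → Out.
49: 49 ≥ 37, has this property → In.
59: 59 ≥ 37, has this property → In.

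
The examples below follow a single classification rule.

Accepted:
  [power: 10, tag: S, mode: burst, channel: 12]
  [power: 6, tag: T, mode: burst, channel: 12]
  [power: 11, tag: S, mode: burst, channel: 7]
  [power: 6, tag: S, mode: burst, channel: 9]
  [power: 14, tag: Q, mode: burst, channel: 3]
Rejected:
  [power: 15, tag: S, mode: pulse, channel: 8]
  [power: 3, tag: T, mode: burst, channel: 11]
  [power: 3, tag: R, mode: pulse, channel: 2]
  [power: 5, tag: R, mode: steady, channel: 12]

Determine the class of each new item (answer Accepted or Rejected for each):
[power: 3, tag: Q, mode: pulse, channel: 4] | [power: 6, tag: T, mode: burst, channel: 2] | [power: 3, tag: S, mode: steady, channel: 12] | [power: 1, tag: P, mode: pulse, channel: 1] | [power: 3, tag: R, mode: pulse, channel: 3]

Rejected, Accepted, Rejected, Rejected, Rejected

All 'Accepted' examples share one property — mode is burst AND power ≥ 5 — and every 'Rejected' example lacks it.
[power: 3, tag: Q, mode: pulse, channel: 4] → mode is pulse, power = 3 → Rejected. [power: 6, tag: T, mode: burst, channel: 2] → mode is burst, power = 6 → Accepted. [power: 3, tag: S, mode: steady, channel: 12] → mode is steady, power = 3 → Rejected. [power: 1, tag: P, mode: pulse, channel: 1] → mode is pulse, power = 1 → Rejected. [power: 3, tag: R, mode: pulse, channel: 3] → mode is pulse, power = 3 → Rejected.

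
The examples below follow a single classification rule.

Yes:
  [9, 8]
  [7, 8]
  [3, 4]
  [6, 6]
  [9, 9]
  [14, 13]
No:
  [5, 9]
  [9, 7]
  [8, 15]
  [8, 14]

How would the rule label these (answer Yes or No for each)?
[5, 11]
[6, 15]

The common property of the 'Yes' items is: |first − second| ≤ 1. No 'No' item has it.
[5, 11] — |5−11| = 6, hence No.
[6, 15] — |6−15| = 9, hence No.

No, No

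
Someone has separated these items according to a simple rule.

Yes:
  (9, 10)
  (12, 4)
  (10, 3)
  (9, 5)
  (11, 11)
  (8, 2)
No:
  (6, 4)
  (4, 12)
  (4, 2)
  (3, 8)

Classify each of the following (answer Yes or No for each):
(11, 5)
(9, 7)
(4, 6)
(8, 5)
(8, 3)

The pattern is that an item is 'Yes' exactly when: first ≥ 8.
(11, 5): first 11, matches → Yes.
(9, 7): first 9, matches → Yes.
(4, 6): first 4, does not pass → No.
(8, 5): first 8, matches → Yes.
(8, 3): first 8, matches → Yes.

Yes, Yes, No, Yes, Yes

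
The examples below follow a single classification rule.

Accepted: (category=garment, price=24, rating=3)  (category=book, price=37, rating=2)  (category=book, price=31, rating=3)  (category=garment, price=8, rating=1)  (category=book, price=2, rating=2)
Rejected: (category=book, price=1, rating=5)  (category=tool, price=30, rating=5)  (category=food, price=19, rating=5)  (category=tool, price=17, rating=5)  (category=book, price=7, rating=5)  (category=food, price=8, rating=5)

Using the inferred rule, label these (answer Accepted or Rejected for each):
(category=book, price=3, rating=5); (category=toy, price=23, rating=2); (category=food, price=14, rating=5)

The distinguishing property — rating ≤ 3 — holds for all the 'Accepted' cases and none of the 'Rejected' cases.
(category=book, price=3, rating=5): Rejected (rating = 5).
(category=toy, price=23, rating=2): Accepted (rating = 2).
(category=food, price=14, rating=5): Rejected (rating = 5).

Rejected, Accepted, Rejected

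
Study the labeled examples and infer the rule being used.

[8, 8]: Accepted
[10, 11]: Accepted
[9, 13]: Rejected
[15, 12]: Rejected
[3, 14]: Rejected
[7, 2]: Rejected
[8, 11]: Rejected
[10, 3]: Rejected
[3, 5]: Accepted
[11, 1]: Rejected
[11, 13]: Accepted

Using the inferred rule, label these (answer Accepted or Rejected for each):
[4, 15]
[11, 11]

Rejected, Accepted

'Accepted' ⟺ |first − second| ≤ 2.
[4, 15]: |4−15| = 11, does not fit → Rejected. [11, 11]: |11−11| = 0, has this property → Accepted.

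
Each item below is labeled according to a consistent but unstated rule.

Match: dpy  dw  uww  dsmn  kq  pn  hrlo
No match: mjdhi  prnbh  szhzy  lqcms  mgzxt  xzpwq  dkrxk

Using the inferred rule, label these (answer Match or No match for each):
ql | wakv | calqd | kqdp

Match, Match, No match, Match

The rule appears to be: length ≤ 4.
ql: length 2, meets the rule → Match.
wakv: length 4, meets the rule → Match.
calqd: length 5, does not fit → No match.
kqdp: length 4, meets the rule → Match.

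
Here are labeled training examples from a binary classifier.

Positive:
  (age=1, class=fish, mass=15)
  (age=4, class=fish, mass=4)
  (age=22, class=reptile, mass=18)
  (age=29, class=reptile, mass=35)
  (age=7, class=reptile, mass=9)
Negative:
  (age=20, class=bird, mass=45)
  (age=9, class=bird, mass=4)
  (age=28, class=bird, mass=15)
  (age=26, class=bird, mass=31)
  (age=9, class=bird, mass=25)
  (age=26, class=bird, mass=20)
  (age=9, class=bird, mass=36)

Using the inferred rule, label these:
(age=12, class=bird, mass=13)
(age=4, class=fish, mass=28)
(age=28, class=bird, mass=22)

Comparing the two groups points to one rule — class is not bird.
(age=12, class=bird, mass=13) — class is bird, hence Negative.
(age=4, class=fish, mass=28) — class is fish, hence Positive.
(age=28, class=bird, mass=22) — class is bird, hence Negative.

Negative, Positive, Negative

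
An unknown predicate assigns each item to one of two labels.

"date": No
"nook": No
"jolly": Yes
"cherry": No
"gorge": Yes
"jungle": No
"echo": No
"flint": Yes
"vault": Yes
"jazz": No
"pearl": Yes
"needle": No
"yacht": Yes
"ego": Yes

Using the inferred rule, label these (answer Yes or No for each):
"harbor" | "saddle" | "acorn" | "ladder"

Every 'Yes' example satisfies: odd length. None of the 'No' examples do.
"harbor": No (length 6).
"saddle": No (length 6).
"acorn": Yes (length 5).
"ladder": No (length 6).

No, No, Yes, No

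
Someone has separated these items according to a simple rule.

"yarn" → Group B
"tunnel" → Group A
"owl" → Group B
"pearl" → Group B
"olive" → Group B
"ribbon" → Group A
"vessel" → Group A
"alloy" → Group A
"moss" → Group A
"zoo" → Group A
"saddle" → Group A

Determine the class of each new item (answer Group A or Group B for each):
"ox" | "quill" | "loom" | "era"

The pattern is that an item is 'Group A' exactly when: has a double letter.
"ox": no doubled letter, does not satisfy this → Group B. "quill": 'll' doubled, qualifies → Group A. "loom": 'oo' doubled, qualifies → Group A. "era": no doubled letter, does not satisfy this → Group B.

Group B, Group A, Group A, Group B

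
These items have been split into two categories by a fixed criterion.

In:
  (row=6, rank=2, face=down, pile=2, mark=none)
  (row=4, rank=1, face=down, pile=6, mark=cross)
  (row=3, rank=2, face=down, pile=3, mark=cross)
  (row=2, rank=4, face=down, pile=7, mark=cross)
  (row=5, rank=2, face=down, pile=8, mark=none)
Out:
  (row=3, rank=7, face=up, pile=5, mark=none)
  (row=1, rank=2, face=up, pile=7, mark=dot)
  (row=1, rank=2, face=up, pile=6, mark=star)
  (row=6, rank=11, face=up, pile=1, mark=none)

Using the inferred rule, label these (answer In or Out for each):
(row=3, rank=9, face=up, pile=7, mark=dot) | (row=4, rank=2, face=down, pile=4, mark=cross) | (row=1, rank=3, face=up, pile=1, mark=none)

Looking at the examples, the only property every 'In' case has and every 'Out' case lacks is: face is down.
(row=3, rank=9, face=up, pile=7, mark=dot): face is up — fails the rule, so Out.
(row=4, rank=2, face=down, pile=4, mark=cross): face is down — has this property, so In.
(row=1, rank=3, face=up, pile=1, mark=none): face is up — fails the rule, so Out.

Out, In, Out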